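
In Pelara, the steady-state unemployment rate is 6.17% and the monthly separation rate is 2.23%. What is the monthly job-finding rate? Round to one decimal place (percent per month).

From u* = s/(s+f): f = s·(1−u)/u.
f = 2.23 × (1 − 0.0617) / 0.0617 = 2.0924 / 0.0617 ≈ 33.9% per month.

Job-finding rate ≈ 33.9% per month.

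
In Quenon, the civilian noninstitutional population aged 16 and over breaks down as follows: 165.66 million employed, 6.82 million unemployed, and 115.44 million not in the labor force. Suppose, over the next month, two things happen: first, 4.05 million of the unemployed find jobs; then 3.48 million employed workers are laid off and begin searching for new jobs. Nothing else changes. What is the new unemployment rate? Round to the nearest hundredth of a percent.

New unemployment rate ≈ 3.62%.

Initially, labor force = 165.66 + 6.82 = 172.48 million, so u = 6.82/172.48 = 3.95%.
After the first change, unemployed falls and employed rises by 4.05; labor force unchanged → E = 169.71, U = 2.77, labor force = 172.48 million.
After the second change, employed falls and unemployed rises by 3.48; labor force unchanged → E = 166.23, U = 6.25, labor force = 172.48 million.
New unemployment rate = 6.25 / 172.48 = 3.62%.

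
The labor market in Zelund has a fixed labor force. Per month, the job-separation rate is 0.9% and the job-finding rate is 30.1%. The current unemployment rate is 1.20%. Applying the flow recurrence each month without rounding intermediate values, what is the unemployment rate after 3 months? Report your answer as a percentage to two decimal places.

Unemployment rate after three months ≈ 2.34%.

With a fixed labor force, u_{t+1} = u_t + s·(1−u_t) − f·u_t = u_t·(1−s−f) + s.
Here 1−s−f = 0.690 and s = 0.009.
u_1 = 0.012000 × 0.690 + 0.009 = 0.017280.
u_2 = 0.017280 × 0.690 + 0.009 = 0.020923.
u_3 = 0.020923 × 0.690 + 0.009 = 0.023437.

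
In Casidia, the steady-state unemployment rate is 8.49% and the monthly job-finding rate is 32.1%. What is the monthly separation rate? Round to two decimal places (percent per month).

Separation rate ≈ 2.98% per month.

From u* = s/(s+f): s = u·f/(1−u).
s = 0.0849 × 32.1 / (1 − 0.0849) = 2.7253 / 0.9151 ≈ 2.98% per month.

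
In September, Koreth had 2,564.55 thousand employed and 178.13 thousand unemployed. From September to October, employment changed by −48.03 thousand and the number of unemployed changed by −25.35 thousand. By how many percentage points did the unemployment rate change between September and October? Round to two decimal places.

The unemployment rate changed by −0.77 percentage points.

September: labor force = 2,564.55 + 178.13 = 2,742.68; u = 178.13/2,742.68 = 6.49%.
October: labor force = 2,516.52 + 152.78 = 2,669.30; u = 152.78/2,669.30 = 5.72%.
Change = 5.72% − 6.49% = −0.77 pp.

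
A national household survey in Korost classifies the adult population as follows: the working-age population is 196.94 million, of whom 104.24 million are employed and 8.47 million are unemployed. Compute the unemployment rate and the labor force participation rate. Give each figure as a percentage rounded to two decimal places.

Unemployment rate ≈ 7.51%; labor force participation rate ≈ 57.23%.

Labor force = employed + unemployed = 104.24 + 8.47 = 112.71 million.
Unemployment rate = 8.47 / 112.71 = 7.51%.
Labor force participation rate = 112.71 / 196.94 = 57.23%.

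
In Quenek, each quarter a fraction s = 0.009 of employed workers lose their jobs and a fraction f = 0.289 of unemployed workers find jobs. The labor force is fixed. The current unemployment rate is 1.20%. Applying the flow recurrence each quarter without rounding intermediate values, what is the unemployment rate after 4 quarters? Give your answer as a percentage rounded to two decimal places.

With a fixed labor force, u_{t+1} = u_t + s·(1−u_t) − f·u_t = u_t·(1−s−f) + s.
Here 1−s−f = 0.702 and s = 0.009.
u_1 = 0.012000 × 0.702 + 0.009 = 0.017424.
u_2 = 0.017424 × 0.702 + 0.009 = 0.021232.
u_3 = 0.021232 × 0.702 + 0.009 = 0.023905.
u_4 = 0.023905 × 0.702 + 0.009 = 0.025781.

Unemployment rate after four quarters ≈ 2.58%.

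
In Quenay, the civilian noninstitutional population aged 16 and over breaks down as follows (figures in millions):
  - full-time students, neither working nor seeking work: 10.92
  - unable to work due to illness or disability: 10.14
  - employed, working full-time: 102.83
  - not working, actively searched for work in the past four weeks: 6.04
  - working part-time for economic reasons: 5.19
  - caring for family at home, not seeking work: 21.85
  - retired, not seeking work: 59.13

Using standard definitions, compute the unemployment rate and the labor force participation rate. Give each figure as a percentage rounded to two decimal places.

Employed = 102.83 + 5.19 = 108.02 million (anyone who worked, including part-time for economic reasons, counts as employed).
Unemployed = 6.04 million.
Labor force = 108.02 + 6.04 = 114.06 million.
Not in labor force = 10.92 + 10.14 + 21.85 + 59.13 = 102.04 million (those not working and not actively searching are outside the labor force).
Civilian working-age population = 114.06 + 102.04 = 216.10 million.
Unemployment rate = 6.04 / 114.06 = 5.30%.
Labor force participation rate = 114.06 / 216.10 = 52.78%.

Unemployment rate ≈ 5.30%; labor force participation rate ≈ 52.78%.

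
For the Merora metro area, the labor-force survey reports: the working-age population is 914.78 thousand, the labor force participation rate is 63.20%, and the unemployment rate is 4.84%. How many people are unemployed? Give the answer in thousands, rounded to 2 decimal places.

About 27.98 thousand are unemployed.

Labor force = 0.6320 × 914.78 = 578.14 thousand.
Unemployed = 0.0484 × 578.14 ≈ 27.98 thousand.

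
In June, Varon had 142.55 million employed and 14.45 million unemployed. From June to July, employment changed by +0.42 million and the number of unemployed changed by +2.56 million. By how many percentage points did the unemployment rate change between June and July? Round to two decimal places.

June: labor force = 142.55 + 14.45 = 157.00; u = 14.45/157.00 = 9.20%.
July: labor force = 142.97 + 17.01 = 159.98; u = 17.01/159.98 = 10.63%.
Change = 10.63% − 9.20% = +1.43 pp.

The unemployment rate changed by +1.43 percentage points.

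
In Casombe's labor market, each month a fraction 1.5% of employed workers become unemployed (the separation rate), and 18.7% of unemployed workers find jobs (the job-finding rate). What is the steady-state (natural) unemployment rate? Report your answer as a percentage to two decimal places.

At steady state the flows balance: s·E = f·U, so U/(E+U) = s/(s+f).
u* = 1.5 / (1.5 + 18.7) = 1.5 / 20.20 = 7.43%.

Steady-state unemployment rate ≈ 7.43%.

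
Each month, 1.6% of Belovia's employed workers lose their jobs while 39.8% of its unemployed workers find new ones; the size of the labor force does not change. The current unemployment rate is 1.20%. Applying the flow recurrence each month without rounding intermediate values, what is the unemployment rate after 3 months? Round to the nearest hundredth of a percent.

Unemployment rate after three months ≈ 3.33%.

With a fixed labor force, u_{t+1} = u_t + s·(1−u_t) − f·u_t = u_t·(1−s−f) + s.
Here 1−s−f = 0.586 and s = 0.016.
u_1 = 0.012000 × 0.586 + 0.016 = 0.023032.
u_2 = 0.023032 × 0.586 + 0.016 = 0.029497.
u_3 = 0.029497 × 0.586 + 0.016 = 0.033285.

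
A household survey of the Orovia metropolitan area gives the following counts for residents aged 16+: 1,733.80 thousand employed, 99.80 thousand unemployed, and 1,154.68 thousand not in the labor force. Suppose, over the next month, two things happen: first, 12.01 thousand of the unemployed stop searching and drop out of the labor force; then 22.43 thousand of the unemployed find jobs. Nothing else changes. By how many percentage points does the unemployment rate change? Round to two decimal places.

The unemployment rate changes by −1.85 percentage points.

Initially, labor force = 1,733.80 + 99.80 = 1,833.60 thousand, so u = 99.80/1,833.60 = 5.44%.
After the first change, unemployed and labor force both fall by 12.01 → E = 1,733.80, U = 87.79, labor force = 1,821.59 thousand.
After the second change, unemployed falls and employed rises by 22.43; labor force unchanged → E = 1,756.23, U = 65.36, labor force = 1,821.59 thousand.
New unemployment rate = 65.36 / 1,821.59 = 3.59%.
Change = 3.59% − 5.44% = −1.85 percentage points.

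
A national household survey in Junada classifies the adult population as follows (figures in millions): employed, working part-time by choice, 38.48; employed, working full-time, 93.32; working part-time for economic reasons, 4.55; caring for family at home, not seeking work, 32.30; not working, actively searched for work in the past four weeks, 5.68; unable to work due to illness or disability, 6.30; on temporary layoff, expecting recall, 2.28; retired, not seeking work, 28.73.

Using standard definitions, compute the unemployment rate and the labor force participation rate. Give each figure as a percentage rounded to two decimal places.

Unemployment rate ≈ 5.52%; labor force participation rate ≈ 68.19%.

Employed = 38.48 + 93.32 + 4.55 = 136.35 million (anyone who worked, including part-time for economic reasons, counts as employed).
Unemployed = 5.68 + 2.28 = 7.96 million (jobless and actively searching, or on temporary layoff).
Labor force = 136.35 + 7.96 = 144.31 million.
Not in labor force = 32.30 + 6.30 + 28.73 = 67.33 million (those not working and not actively searching are outside the labor force).
Civilian working-age population = 144.31 + 67.33 = 211.64 million.
Unemployment rate = 7.96 / 144.31 = 5.52%.
Labor force participation rate = 144.31 / 211.64 = 68.19%.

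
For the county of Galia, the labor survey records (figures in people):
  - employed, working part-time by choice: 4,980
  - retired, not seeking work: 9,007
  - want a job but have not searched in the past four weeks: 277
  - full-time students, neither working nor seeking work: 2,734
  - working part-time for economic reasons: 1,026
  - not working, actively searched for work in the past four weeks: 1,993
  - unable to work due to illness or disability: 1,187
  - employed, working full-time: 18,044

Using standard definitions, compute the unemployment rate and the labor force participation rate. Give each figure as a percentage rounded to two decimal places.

Unemployment rate ≈ 7.65%; labor force participation rate ≈ 66.35%.

Employed = 4,980 + 1,026 + 18,044 = 24,050 (anyone who worked, including part-time for economic reasons, counts as employed).
Unemployed = 1,993.
Labor force = 24,050 + 1,993 = 26,043.
Not in labor force = 9,007 + 277 + 2,734 + 1,187 = 13,205 (those not working and not actively searching are outside the labor force — including those who want a job but have given up searching).
Civilian working-age population = 26,043 + 13,205 = 39,248.
Unemployment rate = 1,993 / 26,043 = 7.65%.
Labor force participation rate = 26,043 / 39,248 = 66.35%.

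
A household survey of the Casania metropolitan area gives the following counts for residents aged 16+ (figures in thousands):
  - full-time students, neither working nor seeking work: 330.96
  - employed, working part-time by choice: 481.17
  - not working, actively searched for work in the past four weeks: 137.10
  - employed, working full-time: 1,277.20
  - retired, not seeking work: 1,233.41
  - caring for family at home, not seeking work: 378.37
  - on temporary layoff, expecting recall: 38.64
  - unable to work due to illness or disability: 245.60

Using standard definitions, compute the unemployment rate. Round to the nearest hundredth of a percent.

Unemployment rate ≈ 9.09%.

Employed = 481.17 + 1,277.20 = 1,758.37 thousand.
Unemployed = 137.10 + 38.64 = 175.74 thousand (jobless and actively searching, or on temporary layoff).
Labor force = 1,758.37 + 175.74 = 1,934.11 thousand.
Unemployment rate = 175.74 / 1,934.11 = 9.09%.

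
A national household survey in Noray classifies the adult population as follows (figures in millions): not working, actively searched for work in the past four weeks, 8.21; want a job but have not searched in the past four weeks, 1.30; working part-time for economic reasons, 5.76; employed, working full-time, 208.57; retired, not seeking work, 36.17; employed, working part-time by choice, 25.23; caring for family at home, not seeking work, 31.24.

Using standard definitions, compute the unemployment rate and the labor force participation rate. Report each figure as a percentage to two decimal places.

Employed = 5.76 + 208.57 + 25.23 = 239.56 million (anyone who worked, including part-time for economic reasons, counts as employed).
Unemployed = 8.21 million.
Labor force = 239.56 + 8.21 = 247.77 million.
Not in labor force = 1.30 + 36.17 + 31.24 = 68.71 million (those not working and not actively searching are outside the labor force — including those who want a job but have given up searching).
Civilian working-age population = 247.77 + 68.71 = 316.48 million.
Unemployment rate = 8.21 / 247.77 = 3.31%.
Labor force participation rate = 247.77 / 316.48 = 78.29%.

Unemployment rate ≈ 3.31%; labor force participation rate ≈ 78.29%.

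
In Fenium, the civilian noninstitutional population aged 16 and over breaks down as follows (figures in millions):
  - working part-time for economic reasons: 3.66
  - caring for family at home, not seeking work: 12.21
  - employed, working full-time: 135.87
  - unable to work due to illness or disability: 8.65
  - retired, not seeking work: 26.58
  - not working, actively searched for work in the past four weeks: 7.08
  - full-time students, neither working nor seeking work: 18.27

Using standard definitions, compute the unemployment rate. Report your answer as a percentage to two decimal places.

Employed = 3.66 + 135.87 = 139.53 million (anyone who worked, including part-time for economic reasons, counts as employed).
Unemployed = 7.08 million.
Labor force = 139.53 + 7.08 = 146.61 million.
Unemployment rate = 7.08 / 146.61 = 4.83%.

Unemployment rate ≈ 4.83%.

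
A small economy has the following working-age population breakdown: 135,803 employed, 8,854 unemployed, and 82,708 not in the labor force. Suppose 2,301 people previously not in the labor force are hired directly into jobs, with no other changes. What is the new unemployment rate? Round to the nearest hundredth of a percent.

Initially, labor force = 135,803 + 8,854 = 144,657, so u = 8,854/144,657 = 6.12%.
After the change, employed and labor force both rise by 2,301; unemployed unchanged → E = 138,104, U = 8,854, labor force = 146,958.
New unemployment rate = 8,854 / 146,958 = 6.02%.

New unemployment rate ≈ 6.02%.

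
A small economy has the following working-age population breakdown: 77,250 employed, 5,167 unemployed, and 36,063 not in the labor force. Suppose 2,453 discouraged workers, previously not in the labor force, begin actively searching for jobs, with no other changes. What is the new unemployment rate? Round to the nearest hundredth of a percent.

New unemployment rate ≈ 8.98%.

Initially, labor force = 77,250 + 5,167 = 82,417, so u = 5,167/82,417 = 6.27%.
After the change, unemployed and labor force both rise by 2,453 → E = 77,250, U = 7,620, labor force = 84,870.
New unemployment rate = 7,620 / 84,870 = 8.98%.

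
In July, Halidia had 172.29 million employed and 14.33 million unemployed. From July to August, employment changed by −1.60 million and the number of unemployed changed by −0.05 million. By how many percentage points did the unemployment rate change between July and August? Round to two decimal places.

The unemployment rate changed by +0.04 percentage points.

July: labor force = 172.29 + 14.33 = 186.62; u = 14.33/186.62 = 7.68%.
August: labor force = 170.69 + 14.28 = 184.97; u = 14.28/184.97 = 7.72%.
Change = 7.72% − 7.68% = +0.04 pp.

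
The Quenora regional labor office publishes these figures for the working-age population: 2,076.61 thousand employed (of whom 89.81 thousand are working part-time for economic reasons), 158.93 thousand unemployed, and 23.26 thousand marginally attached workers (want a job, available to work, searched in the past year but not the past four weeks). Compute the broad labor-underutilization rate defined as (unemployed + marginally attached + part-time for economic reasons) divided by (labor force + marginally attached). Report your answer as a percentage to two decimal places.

Labor force = 2,076.61 + 158.93 = 2,235.54 thousand.
Numerator = 158.93 + 23.26 + 89.81 = 272.00 thousand.
Denominator = 2,235.54 + 23.26 = 2,258.80 thousand.
Broad rate = 272.00 / 2,258.80 = 12.04%.

Broad underutilization rate ≈ 12.04%.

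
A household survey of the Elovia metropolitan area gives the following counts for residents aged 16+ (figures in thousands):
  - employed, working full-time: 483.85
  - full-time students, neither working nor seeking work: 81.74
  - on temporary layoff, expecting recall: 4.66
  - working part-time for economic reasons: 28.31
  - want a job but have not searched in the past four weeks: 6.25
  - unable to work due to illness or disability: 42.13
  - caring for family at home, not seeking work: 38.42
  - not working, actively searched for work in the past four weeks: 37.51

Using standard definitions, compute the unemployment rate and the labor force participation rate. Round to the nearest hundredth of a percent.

Unemployment rate ≈ 7.61%; labor force participation rate ≈ 76.68%.

Employed = 483.85 + 28.31 = 512.16 thousand (anyone who worked, including part-time for economic reasons, counts as employed).
Unemployed = 4.66 + 37.51 = 42.17 thousand (jobless and actively searching, or on temporary layoff).
Labor force = 512.16 + 42.17 = 554.33 thousand.
Not in labor force = 81.74 + 6.25 + 42.13 + 38.42 = 168.54 thousand (those not working and not actively searching are outside the labor force — including those who want a job but have given up searching).
Civilian working-age population = 554.33 + 168.54 = 722.87 thousand.
Unemployment rate = 42.17 / 554.33 = 7.61%.
Labor force participation rate = 554.33 / 722.87 = 76.68%.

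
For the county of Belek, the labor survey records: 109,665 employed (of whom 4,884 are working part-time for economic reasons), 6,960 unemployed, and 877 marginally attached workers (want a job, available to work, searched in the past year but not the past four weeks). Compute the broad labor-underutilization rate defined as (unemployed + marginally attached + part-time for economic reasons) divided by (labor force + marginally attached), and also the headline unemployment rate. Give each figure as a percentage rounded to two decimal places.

Broad underutilization rate ≈ 10.83%; headline unemployment rate ≈ 5.97%.

Labor force = 109,665 + 6,960 = 116,625.
Numerator = 6,960 + 877 + 4,884 = 12,721.
Denominator = 116,625 + 877 = 117,502.
Broad rate = 12,721 / 117,502 = 10.83%.
Headline unemployment rate = 6,960 / 116,625 = 5.97%.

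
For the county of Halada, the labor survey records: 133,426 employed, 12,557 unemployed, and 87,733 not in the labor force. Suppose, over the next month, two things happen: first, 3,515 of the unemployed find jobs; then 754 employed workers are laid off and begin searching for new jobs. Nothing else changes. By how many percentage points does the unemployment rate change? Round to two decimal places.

The unemployment rate changes by −1.89 percentage points.

Initially, labor force = 133,426 + 12,557 = 145,983, so u = 12,557/145,983 = 8.60%.
After the first change, unemployed falls and employed rises by 3,515; labor force unchanged → E = 136,941, U = 9,042, labor force = 145,983.
After the second change, employed falls and unemployed rises by 754; labor force unchanged → E = 136,187, U = 9,796, labor force = 145,983.
New unemployment rate = 9,796 / 145,983 = 6.71%.
Change = 6.71% − 8.60% = −1.89 percentage points.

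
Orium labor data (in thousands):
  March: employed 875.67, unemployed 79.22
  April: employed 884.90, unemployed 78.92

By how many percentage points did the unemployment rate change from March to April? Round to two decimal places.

The unemployment rate changed by −0.11 percentage points.

March: labor force = 875.67 + 79.22 = 954.89; u = 79.22/954.89 = 8.30%.
April: labor force = 884.90 + 78.92 = 963.82; u = 78.92/963.82 = 8.19%.
Change = 8.19% − 8.30% = −0.11 pp.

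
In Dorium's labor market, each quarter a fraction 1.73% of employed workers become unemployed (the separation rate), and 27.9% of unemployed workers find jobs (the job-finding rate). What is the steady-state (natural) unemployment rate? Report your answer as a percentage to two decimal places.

Steady-state unemployment rate ≈ 5.84%.

At steady state the flows balance: s·E = f·U, so U/(E+U) = s/(s+f).
u* = 1.73 / (1.73 + 27.9) = 1.73 / 29.63 = 5.84%.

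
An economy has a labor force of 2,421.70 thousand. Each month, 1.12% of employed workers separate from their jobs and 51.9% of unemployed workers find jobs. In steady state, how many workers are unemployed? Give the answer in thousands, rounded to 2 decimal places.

Steady-state unemployment rate u* = s/(s+f) = 1.12/(1.12+51.9) = 0.021124.
Unemployed = u* × labor force = 0.021124 × 2,421.70 ≈ 51.16 thousand.

About 51.16 thousand are unemployed in steady state.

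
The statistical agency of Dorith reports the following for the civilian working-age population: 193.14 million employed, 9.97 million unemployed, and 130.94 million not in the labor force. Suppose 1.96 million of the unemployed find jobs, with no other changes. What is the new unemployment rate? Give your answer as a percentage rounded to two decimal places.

Initially, labor force = 193.14 + 9.97 = 203.11 million, so u = 9.97/203.11 = 4.91%.
After the change, unemployed falls and employed rises by 1.96; labor force unchanged → E = 195.10, U = 8.01, labor force = 203.11 million.
New unemployment rate = 8.01 / 203.11 = 3.94%.

New unemployment rate ≈ 3.94%.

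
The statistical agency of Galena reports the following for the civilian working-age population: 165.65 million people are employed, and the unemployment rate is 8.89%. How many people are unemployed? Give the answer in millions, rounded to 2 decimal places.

About 16.16 million are unemployed.

Let U be the number unemployed. The labor force is E + U, and U/(E+U) = 0.0889.
So U = 0.0889 × 165.65 / (1 − 0.0889) = 14.7263 / 0.9111 ≈ 16.16 million.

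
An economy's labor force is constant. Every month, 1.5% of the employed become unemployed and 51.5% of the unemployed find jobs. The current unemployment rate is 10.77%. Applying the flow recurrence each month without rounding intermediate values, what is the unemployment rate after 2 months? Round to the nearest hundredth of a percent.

Unemployment rate after two months ≈ 4.58%.

With a fixed labor force, u_{t+1} = u_t + s·(1−u_t) − f·u_t = u_t·(1−s−f) + s.
Here 1−s−f = 0.470 and s = 0.015.
u_1 = 0.107700 × 0.470 + 0.015 = 0.065619.
u_2 = 0.065619 × 0.470 + 0.015 = 0.045841.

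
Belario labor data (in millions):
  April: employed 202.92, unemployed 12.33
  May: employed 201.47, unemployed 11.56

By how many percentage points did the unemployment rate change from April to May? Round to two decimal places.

The unemployment rate changed by −0.30 percentage points.

April: labor force = 202.92 + 12.33 = 215.25; u = 12.33/215.25 = 5.73%.
May: labor force = 201.47 + 11.56 = 213.03; u = 11.56/213.03 = 5.43%.
Change = 5.43% − 5.73% = −0.30 pp.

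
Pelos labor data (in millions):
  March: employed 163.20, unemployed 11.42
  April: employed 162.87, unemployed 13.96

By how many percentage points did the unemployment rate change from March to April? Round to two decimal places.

The unemployment rate changed by +1.35 percentage points.

March: labor force = 163.20 + 11.42 = 174.62; u = 11.42/174.62 = 6.54%.
April: labor force = 162.87 + 13.96 = 176.83; u = 13.96/176.83 = 7.89%.
Change = 7.89% − 6.54% = +1.35 pp.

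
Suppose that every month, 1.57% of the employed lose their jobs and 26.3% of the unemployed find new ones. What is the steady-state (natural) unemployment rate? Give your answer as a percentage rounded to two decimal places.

Steady-state unemployment rate ≈ 5.63%.

At steady state the flows balance: s·E = f·U, so U/(E+U) = s/(s+f).
u* = 1.57 / (1.57 + 26.3) = 1.57 / 27.87 = 5.63%.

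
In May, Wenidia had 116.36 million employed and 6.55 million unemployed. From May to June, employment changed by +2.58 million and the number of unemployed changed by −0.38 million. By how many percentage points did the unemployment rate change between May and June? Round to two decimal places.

May: labor force = 116.36 + 6.55 = 122.91; u = 6.55/122.91 = 5.33%.
June: labor force = 118.94 + 6.17 = 125.11; u = 6.17/125.11 = 4.93%.
Change = 4.93% − 5.33% = −0.40 pp.

The unemployment rate changed by −0.40 percentage points.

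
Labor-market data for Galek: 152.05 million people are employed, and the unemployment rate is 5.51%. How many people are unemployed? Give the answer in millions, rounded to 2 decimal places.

About 8.87 million are unemployed.

Let U be the number unemployed. The labor force is E + U, and U/(E+U) = 0.0551.
So U = 0.0551 × 152.05 / (1 − 0.0551) = 8.3780 / 0.9449 ≈ 8.87 million.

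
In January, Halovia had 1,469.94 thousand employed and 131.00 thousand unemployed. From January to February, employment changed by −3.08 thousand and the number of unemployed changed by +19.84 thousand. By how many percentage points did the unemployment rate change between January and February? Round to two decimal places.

January: labor force = 1,469.94 + 131.00 = 1,600.94; u = 131.00/1,600.94 = 8.18%.
February: labor force = 1,466.86 + 150.84 = 1,617.70; u = 150.84/1,617.70 = 9.32%.
Change = 9.32% − 8.18% = +1.14 pp.

The unemployment rate changed by +1.14 percentage points.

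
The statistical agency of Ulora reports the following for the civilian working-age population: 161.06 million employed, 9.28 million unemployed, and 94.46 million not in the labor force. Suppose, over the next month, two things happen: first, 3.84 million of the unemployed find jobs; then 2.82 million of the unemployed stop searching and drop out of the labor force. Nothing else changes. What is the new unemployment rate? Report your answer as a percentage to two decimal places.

New unemployment rate ≈ 1.56%.

Initially, labor force = 161.06 + 9.28 = 170.34 million, so u = 9.28/170.34 = 5.45%.
After the first change, unemployed falls and employed rises by 3.84; labor force unchanged → E = 164.90, U = 5.44, labor force = 170.34 million.
After the second change, unemployed and labor force both fall by 2.82 → E = 164.90, U = 2.62, labor force = 167.52 million.
New unemployment rate = 2.62 / 167.52 = 1.56%.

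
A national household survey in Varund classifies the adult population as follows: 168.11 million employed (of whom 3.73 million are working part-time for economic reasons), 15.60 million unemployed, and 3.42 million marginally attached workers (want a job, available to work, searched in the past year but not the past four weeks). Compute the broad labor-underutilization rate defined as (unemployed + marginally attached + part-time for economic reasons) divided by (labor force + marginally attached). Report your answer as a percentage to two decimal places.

Broad underutilization rate ≈ 12.16%.

Labor force = 168.11 + 15.60 = 183.71 million.
Numerator = 15.60 + 3.42 + 3.73 = 22.75 million.
Denominator = 183.71 + 3.42 = 187.13 million.
Broad rate = 22.75 / 187.13 = 12.16%.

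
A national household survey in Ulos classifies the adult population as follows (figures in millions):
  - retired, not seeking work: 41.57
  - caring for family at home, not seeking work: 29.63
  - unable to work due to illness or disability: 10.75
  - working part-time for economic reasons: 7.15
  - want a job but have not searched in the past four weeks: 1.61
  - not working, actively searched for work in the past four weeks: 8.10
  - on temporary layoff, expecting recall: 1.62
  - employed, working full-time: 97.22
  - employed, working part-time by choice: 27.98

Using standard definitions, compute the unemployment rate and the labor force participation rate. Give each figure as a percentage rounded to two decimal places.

Unemployment rate ≈ 6.84%; labor force participation rate ≈ 62.97%.

Employed = 7.15 + 97.22 + 27.98 = 132.35 million (anyone who worked, including part-time for economic reasons, counts as employed).
Unemployed = 8.10 + 1.62 = 9.72 million (jobless and actively searching, or on temporary layoff).
Labor force = 132.35 + 9.72 = 142.07 million.
Not in labor force = 41.57 + 29.63 + 10.75 + 1.61 = 83.56 million (those not working and not actively searching are outside the labor force — including those who want a job but have given up searching).
Civilian working-age population = 142.07 + 83.56 = 225.63 million.
Unemployment rate = 9.72 / 142.07 = 6.84%.
Labor force participation rate = 142.07 / 225.63 = 62.97%.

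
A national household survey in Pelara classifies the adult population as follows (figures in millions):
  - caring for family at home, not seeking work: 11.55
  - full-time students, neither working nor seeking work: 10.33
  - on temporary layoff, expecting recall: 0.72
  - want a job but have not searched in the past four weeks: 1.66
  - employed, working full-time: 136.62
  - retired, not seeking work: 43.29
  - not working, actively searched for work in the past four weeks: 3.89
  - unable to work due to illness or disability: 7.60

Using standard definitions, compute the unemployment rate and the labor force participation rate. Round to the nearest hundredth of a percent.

Employed = 136.62 million.
Unemployed = 0.72 + 3.89 = 4.61 million (jobless and actively searching, or on temporary layoff).
Labor force = 136.62 + 4.61 = 141.23 million.
Not in labor force = 11.55 + 10.33 + 1.66 + 43.29 + 7.60 = 74.43 million (those not working and not actively searching are outside the labor force — including those who want a job but have given up searching).
Civilian working-age population = 141.23 + 74.43 = 215.66 million.
Unemployment rate = 4.61 / 141.23 = 3.26%.
Labor force participation rate = 141.23 / 215.66 = 65.49%.

Unemployment rate ≈ 3.26%; labor force participation rate ≈ 65.49%.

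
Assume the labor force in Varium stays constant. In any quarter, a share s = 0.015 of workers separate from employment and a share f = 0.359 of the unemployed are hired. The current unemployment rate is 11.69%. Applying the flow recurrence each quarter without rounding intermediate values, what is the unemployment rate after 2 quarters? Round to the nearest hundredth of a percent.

Unemployment rate after two quarters ≈ 7.02%.

With a fixed labor force, u_{t+1} = u_t + s·(1−u_t) − f·u_t = u_t·(1−s−f) + s.
Here 1−s−f = 0.626 and s = 0.015.
u_1 = 0.116900 × 0.626 + 0.015 = 0.088179.
u_2 = 0.088179 × 0.626 + 0.015 = 0.070200.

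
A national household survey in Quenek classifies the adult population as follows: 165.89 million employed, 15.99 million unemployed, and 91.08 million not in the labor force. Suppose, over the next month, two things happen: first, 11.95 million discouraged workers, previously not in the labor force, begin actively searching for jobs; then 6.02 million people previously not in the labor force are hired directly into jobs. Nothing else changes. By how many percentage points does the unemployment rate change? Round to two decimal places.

Initially, labor force = 165.89 + 15.99 = 181.88 million, so u = 15.99/181.88 = 8.79%.
After the first change, unemployed and labor force both rise by 11.95 → E = 165.89, U = 27.94, labor force = 193.83 million.
After the second change, employed and labor force both rise by 6.02; unemployed unchanged → E = 171.91, U = 27.94, labor force = 199.85 million.
New unemployment rate = 27.94 / 199.85 = 13.98%.
Change = 13.98% − 8.79% = +5.19 percentage points.

The unemployment rate changes by +5.19 percentage points.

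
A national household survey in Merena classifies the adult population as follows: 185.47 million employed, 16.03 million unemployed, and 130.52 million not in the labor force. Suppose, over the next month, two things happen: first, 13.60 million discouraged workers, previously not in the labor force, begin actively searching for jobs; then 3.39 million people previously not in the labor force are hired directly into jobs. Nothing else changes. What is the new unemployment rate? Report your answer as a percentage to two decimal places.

Initially, labor force = 185.47 + 16.03 = 201.50 million, so u = 16.03/201.50 = 7.96%.
After the first change, unemployed and labor force both rise by 13.60 → E = 185.47, U = 29.63, labor force = 215.10 million.
After the second change, employed and labor force both rise by 3.39; unemployed unchanged → E = 188.86, U = 29.63, labor force = 218.49 million.
New unemployment rate = 29.63 / 218.49 = 13.56%.

New unemployment rate ≈ 13.56%.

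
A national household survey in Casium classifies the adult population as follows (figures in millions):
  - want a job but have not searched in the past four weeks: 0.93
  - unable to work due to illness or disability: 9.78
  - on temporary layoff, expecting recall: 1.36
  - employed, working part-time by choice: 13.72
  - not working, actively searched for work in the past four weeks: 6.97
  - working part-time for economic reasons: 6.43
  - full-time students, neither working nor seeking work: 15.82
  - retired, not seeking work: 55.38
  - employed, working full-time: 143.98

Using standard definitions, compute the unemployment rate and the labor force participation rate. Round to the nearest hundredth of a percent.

Employed = 13.72 + 6.43 + 143.98 = 164.13 million (anyone who worked, including part-time for economic reasons, counts as employed).
Unemployed = 1.36 + 6.97 = 8.33 million (jobless and actively searching, or on temporary layoff).
Labor force = 164.13 + 8.33 = 172.46 million.
Not in labor force = 0.93 + 9.78 + 15.82 + 55.38 = 81.91 million (those not working and not actively searching are outside the labor force — including those who want a job but have given up searching).
Civilian working-age population = 172.46 + 81.91 = 254.37 million.
Unemployment rate = 8.33 / 172.46 = 4.83%.
Labor force participation rate = 172.46 / 254.37 = 67.80%.

Unemployment rate ≈ 4.83%; labor force participation rate ≈ 67.80%.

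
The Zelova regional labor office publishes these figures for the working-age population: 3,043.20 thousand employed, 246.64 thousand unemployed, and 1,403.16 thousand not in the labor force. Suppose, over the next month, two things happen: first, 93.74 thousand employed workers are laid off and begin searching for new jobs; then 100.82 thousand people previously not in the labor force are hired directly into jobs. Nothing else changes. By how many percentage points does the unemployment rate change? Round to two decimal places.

The unemployment rate changes by +2.54 percentage points.

Initially, labor force = 3,043.20 + 246.64 = 3,289.84 thousand, so u = 246.64/3,289.84 = 7.50%.
After the first change, employed falls and unemployed rises by 93.74; labor force unchanged → E = 2,949.46, U = 340.38, labor force = 3,289.84 thousand.
After the second change, employed and labor force both rise by 100.82; unemployed unchanged → E = 3,050.28, U = 340.38, labor force = 3,390.66 thousand.
New unemployment rate = 340.38 / 3,390.66 = 10.04%.
Change = 10.04% − 7.50% = +2.54 percentage points.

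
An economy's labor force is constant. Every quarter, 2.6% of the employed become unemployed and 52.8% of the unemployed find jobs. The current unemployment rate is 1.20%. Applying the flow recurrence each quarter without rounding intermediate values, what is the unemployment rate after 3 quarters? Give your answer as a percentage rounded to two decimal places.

Unemployment rate after three quarters ≈ 4.38%.

With a fixed labor force, u_{t+1} = u_t + s·(1−u_t) − f·u_t = u_t·(1−s−f) + s.
Here 1−s−f = 0.446 and s = 0.026.
u_1 = 0.012000 × 0.446 + 0.026 = 0.031352.
u_2 = 0.031352 × 0.446 + 0.026 = 0.039983.
u_3 = 0.039983 × 0.446 + 0.026 = 0.043832.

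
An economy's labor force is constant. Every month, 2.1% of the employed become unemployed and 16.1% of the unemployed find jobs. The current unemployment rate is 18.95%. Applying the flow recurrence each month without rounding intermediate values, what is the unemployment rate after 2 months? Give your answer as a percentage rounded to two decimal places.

Unemployment rate after two months ≈ 16.50%.

With a fixed labor force, u_{t+1} = u_t + s·(1−u_t) − f·u_t = u_t·(1−s−f) + s.
Here 1−s−f = 0.818 and s = 0.021.
u_1 = 0.189500 × 0.818 + 0.021 = 0.176011.
u_2 = 0.176011 × 0.818 + 0.021 = 0.164977.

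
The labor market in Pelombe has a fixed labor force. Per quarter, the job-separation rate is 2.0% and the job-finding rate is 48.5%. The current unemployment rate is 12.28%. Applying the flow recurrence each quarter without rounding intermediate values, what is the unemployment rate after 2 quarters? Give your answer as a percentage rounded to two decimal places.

Unemployment rate after two quarters ≈ 6.00%.

With a fixed labor force, u_{t+1} = u_t + s·(1−u_t) − f·u_t = u_t·(1−s−f) + s.
Here 1−s−f = 0.495 and s = 0.020.
u_1 = 0.122800 × 0.495 + 0.020 = 0.080786.
u_2 = 0.080786 × 0.495 + 0.020 = 0.059989.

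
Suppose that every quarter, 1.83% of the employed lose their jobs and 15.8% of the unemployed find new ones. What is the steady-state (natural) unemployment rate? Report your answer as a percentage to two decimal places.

At steady state the flows balance: s·E = f·U, so U/(E+U) = s/(s+f).
u* = 1.83 / (1.83 + 15.8) = 1.83 / 17.63 = 10.38%.

Steady-state unemployment rate ≈ 10.38%.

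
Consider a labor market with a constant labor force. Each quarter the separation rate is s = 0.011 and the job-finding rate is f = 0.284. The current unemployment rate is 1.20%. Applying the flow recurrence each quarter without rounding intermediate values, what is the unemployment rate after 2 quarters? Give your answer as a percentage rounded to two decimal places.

Unemployment rate after two quarters ≈ 2.47%.

With a fixed labor force, u_{t+1} = u_t + s·(1−u_t) − f·u_t = u_t·(1−s−f) + s.
Here 1−s−f = 0.705 and s = 0.011.
u_1 = 0.012000 × 0.705 + 0.011 = 0.019460.
u_2 = 0.019460 × 0.705 + 0.011 = 0.024719.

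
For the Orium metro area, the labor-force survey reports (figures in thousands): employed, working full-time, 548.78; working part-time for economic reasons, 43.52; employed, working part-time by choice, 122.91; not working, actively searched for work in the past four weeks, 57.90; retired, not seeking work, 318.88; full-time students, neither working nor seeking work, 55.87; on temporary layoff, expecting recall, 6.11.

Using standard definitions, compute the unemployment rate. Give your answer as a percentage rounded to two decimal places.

Employed = 548.78 + 43.52 + 122.91 = 715.21 thousand (anyone who worked, including part-time for economic reasons, counts as employed).
Unemployed = 57.90 + 6.11 = 64.01 thousand (jobless and actively searching, or on temporary layoff).
Labor force = 715.21 + 64.01 = 779.22 thousand.
Unemployment rate = 64.01 / 779.22 = 8.21%.

Unemployment rate ≈ 8.21%.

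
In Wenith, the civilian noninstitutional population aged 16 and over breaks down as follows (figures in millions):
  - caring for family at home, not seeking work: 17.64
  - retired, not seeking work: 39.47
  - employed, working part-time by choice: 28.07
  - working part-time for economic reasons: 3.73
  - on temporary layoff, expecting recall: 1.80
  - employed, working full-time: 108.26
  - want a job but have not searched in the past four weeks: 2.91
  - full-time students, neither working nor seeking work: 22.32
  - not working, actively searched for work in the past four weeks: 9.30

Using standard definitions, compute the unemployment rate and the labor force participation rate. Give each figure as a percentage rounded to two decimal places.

Employed = 28.07 + 3.73 + 108.26 = 140.06 million (anyone who worked, including part-time for economic reasons, counts as employed).
Unemployed = 1.80 + 9.30 = 11.10 million (jobless and actively searching, or on temporary layoff).
Labor force = 140.06 + 11.10 = 151.16 million.
Not in labor force = 17.64 + 39.47 + 2.91 + 22.32 = 82.34 million (those not working and not actively searching are outside the labor force — including those who want a job but have given up searching).
Civilian working-age population = 151.16 + 82.34 = 233.50 million.
Unemployment rate = 11.10 / 151.16 = 7.34%.
Labor force participation rate = 151.16 / 233.50 = 64.74%.

Unemployment rate ≈ 7.34%; labor force participation rate ≈ 64.74%.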